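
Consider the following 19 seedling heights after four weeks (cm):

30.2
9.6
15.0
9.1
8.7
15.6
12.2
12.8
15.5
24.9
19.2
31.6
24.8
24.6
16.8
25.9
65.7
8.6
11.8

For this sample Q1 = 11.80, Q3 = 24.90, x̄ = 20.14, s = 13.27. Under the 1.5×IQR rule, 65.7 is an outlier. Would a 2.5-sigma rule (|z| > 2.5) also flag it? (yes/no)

yes

z = (65.7 − 20.14) / 13.27 = 3.43.
|z| = 3.43 > 2.5.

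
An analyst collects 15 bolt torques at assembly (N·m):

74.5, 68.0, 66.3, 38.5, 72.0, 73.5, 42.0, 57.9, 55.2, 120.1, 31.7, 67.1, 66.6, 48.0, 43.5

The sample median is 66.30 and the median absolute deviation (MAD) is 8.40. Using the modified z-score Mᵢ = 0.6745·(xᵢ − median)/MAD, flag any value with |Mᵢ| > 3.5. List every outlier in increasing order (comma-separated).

120.1

|Mᵢ| > 3.5 ⇔ |xᵢ − 66.30| > 3.5·8.40/0.6745 = 43.59.
So outliers lie outside [22.71, 109.89].
120.1: M = 4.32 → outlier.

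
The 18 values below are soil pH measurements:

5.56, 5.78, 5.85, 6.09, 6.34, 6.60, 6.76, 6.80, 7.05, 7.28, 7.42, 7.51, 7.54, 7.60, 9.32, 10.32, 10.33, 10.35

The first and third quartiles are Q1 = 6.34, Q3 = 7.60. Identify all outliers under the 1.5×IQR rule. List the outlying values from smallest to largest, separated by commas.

10.32, 10.33, 10.35

IQR = Q3 − Q1 = 7.60 − 6.34 = 1.26.
Lower fence = Q1 − 1.5·IQR = 6.34 − 1.89 = 4.45.
Upper fence = Q3 + 1.5·IQR = 7.60 + 1.89 = 9.49.
10.32 > 9.49 → outlier.
10.33 > 9.49 → outlier.
10.35 > 9.49 → outlier.
All remaining values lie within [4.45, 9.49].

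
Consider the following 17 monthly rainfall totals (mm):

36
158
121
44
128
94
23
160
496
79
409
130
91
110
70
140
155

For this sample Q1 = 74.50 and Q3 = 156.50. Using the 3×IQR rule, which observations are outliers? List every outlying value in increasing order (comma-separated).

409, 496

IQR = Q3 − Q1 = 156.50 − 74.50 = 82.00.
Lower fence = Q1 − 3·IQR = 74.50 − 246.00 = -171.50.
Upper fence = Q3 + 3·IQR = 156.50 + 246.00 = 402.50.
409 > 402.50 → outlier.
496 > 402.50 → outlier.
All remaining values lie within [-171.50, 402.50].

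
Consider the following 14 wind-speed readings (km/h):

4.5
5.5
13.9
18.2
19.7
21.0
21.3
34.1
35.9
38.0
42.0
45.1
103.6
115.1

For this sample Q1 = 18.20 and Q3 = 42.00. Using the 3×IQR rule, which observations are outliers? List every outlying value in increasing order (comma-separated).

IQR = Q3 − Q1 = 42.00 − 18.20 = 23.80.
Lower fence = Q1 − 3·IQR = 18.20 − 71.40 = -53.20.
Upper fence = Q3 + 3·IQR = 42.00 + 71.40 = 113.40.
115.1 > 113.40 → outlier.
All remaining values lie within [-53.20, 113.40].

115.1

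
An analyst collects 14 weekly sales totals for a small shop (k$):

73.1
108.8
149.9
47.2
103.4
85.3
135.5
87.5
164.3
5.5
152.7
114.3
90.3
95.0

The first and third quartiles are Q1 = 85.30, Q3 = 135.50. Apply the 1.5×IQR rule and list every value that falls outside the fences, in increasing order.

5.5

IQR = Q3 − Q1 = 135.50 − 85.30 = 50.20.
Lower fence = Q1 − 1.5·IQR = 85.30 − 75.30 = 10.00.
Upper fence = Q3 + 1.5·IQR = 135.50 + 75.30 = 210.80.
5.5 < 10.00 → outlier.
All remaining values lie within [10.00, 210.80].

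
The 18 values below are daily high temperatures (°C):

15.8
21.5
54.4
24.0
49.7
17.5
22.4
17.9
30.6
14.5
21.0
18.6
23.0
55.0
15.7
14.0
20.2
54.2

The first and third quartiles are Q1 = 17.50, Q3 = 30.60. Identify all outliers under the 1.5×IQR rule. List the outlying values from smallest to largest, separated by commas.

IQR = Q3 − Q1 = 30.60 − 17.50 = 13.10.
Lower fence = Q1 − 1.5·IQR = 17.50 − 19.65 = -2.15.
Upper fence = Q3 + 1.5·IQR = 30.60 + 19.65 = 50.25.
54.2 > 50.25 → outlier.
54.4 > 50.25 → outlier.
55.0 > 50.25 → outlier.
All remaining values lie within [-2.15, 50.25].

54.2, 54.4, 55.0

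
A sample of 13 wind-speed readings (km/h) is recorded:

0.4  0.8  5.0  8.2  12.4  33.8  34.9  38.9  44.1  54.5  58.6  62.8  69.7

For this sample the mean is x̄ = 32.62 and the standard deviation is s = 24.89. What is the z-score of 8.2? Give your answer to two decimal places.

-0.98

z = (8.2 − 32.62) / 24.89 = -0.98.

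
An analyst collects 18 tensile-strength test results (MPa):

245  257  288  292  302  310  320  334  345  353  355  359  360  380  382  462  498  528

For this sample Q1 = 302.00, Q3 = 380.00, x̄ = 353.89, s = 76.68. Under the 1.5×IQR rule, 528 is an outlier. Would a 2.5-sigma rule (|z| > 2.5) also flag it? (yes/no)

z = (528 − 353.89) / 76.68 = 2.27.
|z| = 2.27 ≤ 2.5.

no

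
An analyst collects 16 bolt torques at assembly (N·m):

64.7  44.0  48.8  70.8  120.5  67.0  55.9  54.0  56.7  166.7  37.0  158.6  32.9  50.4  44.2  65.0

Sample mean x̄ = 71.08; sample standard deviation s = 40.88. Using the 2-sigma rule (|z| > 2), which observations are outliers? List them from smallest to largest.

Cutoffs at x̄ ± 2s: 71.08 ± 2·40.88 = [-10.68, 152.84].
158.6: z = 2.14, |z| > 2 → outlier.
166.7: z = 2.34, |z| > 2 → outlier.
Every other value lies within [-10.68, 152.84].

158.6, 166.7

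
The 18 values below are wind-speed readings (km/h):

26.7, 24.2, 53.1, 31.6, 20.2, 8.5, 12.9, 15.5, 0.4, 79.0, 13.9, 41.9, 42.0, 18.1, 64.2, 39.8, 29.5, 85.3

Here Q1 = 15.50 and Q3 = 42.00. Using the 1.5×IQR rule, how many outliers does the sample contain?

IQR = 26.50; fences at 15.50 − 39.75 = -24.25 and 42.00 + 39.75 = 81.75.
Outside the cutoffs: 85.3.

1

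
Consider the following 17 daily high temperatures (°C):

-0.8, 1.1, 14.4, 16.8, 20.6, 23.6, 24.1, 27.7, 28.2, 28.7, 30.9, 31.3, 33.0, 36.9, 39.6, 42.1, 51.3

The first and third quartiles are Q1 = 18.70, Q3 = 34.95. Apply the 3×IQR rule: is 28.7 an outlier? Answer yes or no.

no

IQR = Q3 − Q1 = 34.95 − 18.70 = 16.25.
Lower fence = Q1 − 3·IQR = 18.70 − 48.75 = -30.05.
Upper fence = Q3 + 3·IQR = 34.95 + 48.75 = 83.70.
28.7 lies within [-30.05, 83.70].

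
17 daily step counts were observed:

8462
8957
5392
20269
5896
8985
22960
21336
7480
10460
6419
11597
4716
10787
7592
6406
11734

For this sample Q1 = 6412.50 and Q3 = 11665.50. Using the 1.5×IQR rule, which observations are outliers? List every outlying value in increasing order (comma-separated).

IQR = Q3 − Q1 = 11665.50 − 6412.50 = 5253.00.
Lower fence = Q1 − 1.5·IQR = 6412.50 − 7879.50 = -1467.00.
Upper fence = Q3 + 1.5·IQR = 11665.50 + 7879.50 = 19545.00.
20269 > 19545.00 → outlier.
21336 > 19545.00 → outlier.
22960 > 19545.00 → outlier.
All remaining values lie within [-1467.00, 19545.00].

20269, 21336, 22960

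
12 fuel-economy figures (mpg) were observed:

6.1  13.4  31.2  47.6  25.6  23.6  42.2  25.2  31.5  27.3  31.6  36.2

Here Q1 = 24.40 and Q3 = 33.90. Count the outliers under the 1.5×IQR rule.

IQR = 9.50; fences at 24.40 − 14.25 = 10.15 and 33.90 + 14.25 = 48.15.
Outside the cutoffs: 6.1.

1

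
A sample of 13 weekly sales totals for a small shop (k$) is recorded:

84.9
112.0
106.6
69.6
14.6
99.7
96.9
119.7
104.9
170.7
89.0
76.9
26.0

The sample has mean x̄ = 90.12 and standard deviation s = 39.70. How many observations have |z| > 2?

Cutoffs: x̄ ± 2s = [10.72, 169.52].
Outside the cutoffs: 170.7.

1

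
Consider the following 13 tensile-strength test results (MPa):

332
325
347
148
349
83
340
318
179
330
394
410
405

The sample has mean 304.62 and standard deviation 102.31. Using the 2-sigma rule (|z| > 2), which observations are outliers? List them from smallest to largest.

Cutoffs at x̄ ± 2s: 304.62 ± 2·102.31 = [100.00, 509.24].
83: z = -2.17, |z| > 2 → outlier.
Every other value lies within [100.00, 509.24].

83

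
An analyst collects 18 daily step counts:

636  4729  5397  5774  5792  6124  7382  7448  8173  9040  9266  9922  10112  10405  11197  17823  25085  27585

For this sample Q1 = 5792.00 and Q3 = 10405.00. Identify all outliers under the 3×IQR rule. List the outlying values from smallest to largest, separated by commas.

IQR = Q3 − Q1 = 10405.00 − 5792.00 = 4613.00.
Lower fence = Q1 − 3·IQR = 5792.00 − 13839.00 = -8047.00.
Upper fence = Q3 + 3·IQR = 10405.00 + 13839.00 = 24244.00.
25085 > 24244.00 → outlier.
27585 > 24244.00 → outlier.
All remaining values lie within [-8047.00, 24244.00].

25085, 27585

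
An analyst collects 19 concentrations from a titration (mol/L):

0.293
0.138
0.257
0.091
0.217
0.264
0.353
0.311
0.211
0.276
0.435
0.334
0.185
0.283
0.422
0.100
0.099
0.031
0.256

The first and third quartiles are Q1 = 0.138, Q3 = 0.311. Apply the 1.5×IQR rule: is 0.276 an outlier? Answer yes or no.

no

IQR = Q3 − Q1 = 0.311 − 0.138 = 0.173.
Lower fence = Q1 − 1.5·IQR = 0.138 − 0.2595 = -0.1215.
Upper fence = Q3 + 1.5·IQR = 0.311 + 0.2595 = 0.5705.
0.276 lies within [-0.1215, 0.5705].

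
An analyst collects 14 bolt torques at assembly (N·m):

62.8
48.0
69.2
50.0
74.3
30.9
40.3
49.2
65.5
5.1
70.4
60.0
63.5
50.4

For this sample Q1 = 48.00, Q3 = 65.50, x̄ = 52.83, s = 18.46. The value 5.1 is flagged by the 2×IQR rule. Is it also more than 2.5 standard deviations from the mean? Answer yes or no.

yes

z = (5.1 − 52.83) / 18.46 = -2.59.
|z| = 2.59 > 2.5.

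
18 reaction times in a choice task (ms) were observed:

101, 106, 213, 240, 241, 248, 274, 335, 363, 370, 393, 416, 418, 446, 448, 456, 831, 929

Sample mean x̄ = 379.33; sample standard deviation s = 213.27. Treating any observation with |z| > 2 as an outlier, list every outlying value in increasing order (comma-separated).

Cutoffs at x̄ ± 2s: 379.33 ± 2·213.27 = [-47.21, 805.87].
831: z = 2.12, |z| > 2 → outlier.
929: z = 2.58, |z| > 2 → outlier.
Every other value lies within [-47.21, 805.87].

831, 929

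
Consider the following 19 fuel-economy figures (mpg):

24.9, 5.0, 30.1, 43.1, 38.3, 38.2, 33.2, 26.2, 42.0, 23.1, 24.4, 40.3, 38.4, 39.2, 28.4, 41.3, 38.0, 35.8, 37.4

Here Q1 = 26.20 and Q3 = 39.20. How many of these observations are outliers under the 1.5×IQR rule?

1

IQR = 13.00; fences at 26.20 − 19.50 = 6.70 and 39.20 + 19.50 = 58.70.
Outside the cutoffs: 5.0.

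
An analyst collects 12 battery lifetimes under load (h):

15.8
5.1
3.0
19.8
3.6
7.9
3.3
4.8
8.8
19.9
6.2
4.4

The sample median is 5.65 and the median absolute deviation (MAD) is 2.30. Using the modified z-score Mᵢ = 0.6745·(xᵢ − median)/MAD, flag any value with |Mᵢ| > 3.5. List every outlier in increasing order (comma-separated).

|Mᵢ| > 3.5 ⇔ |xᵢ − 5.65| > 3.5·2.30/0.6745 = 11.93.
So outliers lie outside [-6.28, 17.58].
19.8: M = 4.15 → outlier.
19.9: M = 4.18 → outlier.

19.8, 19.9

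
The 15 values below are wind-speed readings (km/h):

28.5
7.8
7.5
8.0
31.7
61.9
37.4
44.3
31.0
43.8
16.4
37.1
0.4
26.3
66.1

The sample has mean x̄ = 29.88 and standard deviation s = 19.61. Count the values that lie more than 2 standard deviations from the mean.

0

Cutoffs: x̄ ± 2s = [-9.34, 69.10].
Every value lies within the cutoffs.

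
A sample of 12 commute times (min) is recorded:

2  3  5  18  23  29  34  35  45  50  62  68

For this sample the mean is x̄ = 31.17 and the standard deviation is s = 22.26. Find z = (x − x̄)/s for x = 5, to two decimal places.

z = (5 − 31.17) / 22.26 = -1.18.

-1.18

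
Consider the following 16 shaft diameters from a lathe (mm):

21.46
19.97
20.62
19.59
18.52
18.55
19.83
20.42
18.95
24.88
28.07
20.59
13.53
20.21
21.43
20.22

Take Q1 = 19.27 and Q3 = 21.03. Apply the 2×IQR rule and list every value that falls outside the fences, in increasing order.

IQR = Q3 − Q1 = 21.03 − 19.27 = 1.76.
Lower fence = Q1 − 2·IQR = 19.27 − 3.52 = 15.75.
Upper fence = Q3 + 2·IQR = 21.03 + 3.52 = 24.55.
13.53 < 15.75 → outlier.
24.88 > 24.55 → outlier.
28.07 > 24.55 → outlier.
All remaining values lie within [15.75, 24.55].

13.53, 24.88, 28.07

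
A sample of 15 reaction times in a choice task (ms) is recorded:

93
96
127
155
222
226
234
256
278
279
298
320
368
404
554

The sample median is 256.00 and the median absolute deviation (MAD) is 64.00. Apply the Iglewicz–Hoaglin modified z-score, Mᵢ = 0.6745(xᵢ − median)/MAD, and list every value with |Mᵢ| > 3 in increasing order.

|Mᵢ| > 3 ⇔ |xᵢ − 256.00| > 3·64.00/0.6745 = 284.66.
So outliers lie outside [-28.66, 540.66].
554: M = 3.14 → outlier.

554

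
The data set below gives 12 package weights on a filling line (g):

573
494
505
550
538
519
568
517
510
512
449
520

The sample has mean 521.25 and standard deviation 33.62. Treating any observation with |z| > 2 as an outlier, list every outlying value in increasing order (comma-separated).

449

Cutoffs at x̄ ± 2s: 521.25 ± 2·33.62 = [454.01, 588.49].
449: z = -2.15, |z| > 2 → outlier.
Every other value lies within [454.01, 588.49].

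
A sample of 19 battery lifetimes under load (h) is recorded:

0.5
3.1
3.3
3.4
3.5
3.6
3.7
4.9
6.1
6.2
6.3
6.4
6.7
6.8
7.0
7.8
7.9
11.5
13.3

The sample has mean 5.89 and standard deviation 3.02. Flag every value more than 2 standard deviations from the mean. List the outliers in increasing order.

13.3

Cutoffs at x̄ ± 2s: 5.89 ± 2·3.02 = [-0.15, 11.93].
13.3: z = 2.45, |z| > 2 → outlier.
Every other value lies within [-0.15, 11.93].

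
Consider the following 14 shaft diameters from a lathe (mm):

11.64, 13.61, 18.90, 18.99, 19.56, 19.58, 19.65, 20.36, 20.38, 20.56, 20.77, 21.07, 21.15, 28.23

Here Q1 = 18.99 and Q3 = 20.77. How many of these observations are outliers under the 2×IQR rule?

3

IQR = 1.78; fences at 18.99 − 3.56 = 15.43 and 20.77 + 3.56 = 24.33.
Outside the cutoffs: 11.64, 13.61, 28.23.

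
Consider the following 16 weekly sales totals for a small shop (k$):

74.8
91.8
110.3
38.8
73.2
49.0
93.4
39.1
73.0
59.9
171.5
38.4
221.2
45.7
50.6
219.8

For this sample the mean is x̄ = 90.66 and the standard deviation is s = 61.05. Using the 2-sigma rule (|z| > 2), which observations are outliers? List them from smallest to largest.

Cutoffs at x̄ ± 2s: 90.66 ± 2·61.05 = [-31.44, 212.76].
219.8: z = 2.12, |z| > 2 → outlier.
221.2: z = 2.14, |z| > 2 → outlier.
Every other value lies within [-31.44, 212.76].

219.8, 221.2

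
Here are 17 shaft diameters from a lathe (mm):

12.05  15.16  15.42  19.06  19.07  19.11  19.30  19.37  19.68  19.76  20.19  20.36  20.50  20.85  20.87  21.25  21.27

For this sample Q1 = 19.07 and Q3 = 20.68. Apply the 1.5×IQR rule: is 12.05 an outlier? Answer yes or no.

yes

IQR = Q3 − Q1 = 20.68 − 19.07 = 1.61.
Lower fence = Q1 − 1.5·IQR = 19.07 − 2.415 = 16.655.
Upper fence = Q3 + 1.5·IQR = 20.68 + 2.415 = 23.095.
12.05 lies below the lower fence.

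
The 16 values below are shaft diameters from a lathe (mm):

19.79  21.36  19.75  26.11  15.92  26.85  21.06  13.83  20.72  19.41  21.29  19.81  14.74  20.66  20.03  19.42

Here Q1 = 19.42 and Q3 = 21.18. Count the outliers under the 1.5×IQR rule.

5

IQR = 1.76; fences at 19.42 − 2.64 = 16.78 and 21.18 + 2.64 = 23.82.
Outside the cutoffs: 13.83, 14.74, 15.92, 26.11, 26.85.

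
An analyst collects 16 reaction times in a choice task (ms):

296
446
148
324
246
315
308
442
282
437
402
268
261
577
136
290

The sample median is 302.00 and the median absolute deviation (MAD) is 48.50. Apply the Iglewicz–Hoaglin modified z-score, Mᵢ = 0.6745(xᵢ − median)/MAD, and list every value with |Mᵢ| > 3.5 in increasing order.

577

|Mᵢ| > 3.5 ⇔ |xᵢ − 302.00| > 3.5·48.50/0.6745 = 251.67.
So outliers lie outside [50.33, 553.67].
577: M = 3.82 → outlier.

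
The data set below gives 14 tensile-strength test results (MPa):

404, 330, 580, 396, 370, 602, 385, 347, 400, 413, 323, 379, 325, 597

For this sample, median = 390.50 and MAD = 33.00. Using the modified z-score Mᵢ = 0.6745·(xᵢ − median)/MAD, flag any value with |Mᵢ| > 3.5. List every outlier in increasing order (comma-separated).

580, 597, 602

|Mᵢ| > 3.5 ⇔ |xᵢ − 390.50| > 3.5·33.00/0.6745 = 171.24.
So outliers lie outside [219.26, 561.74].
580: M = 3.87 → outlier.
597: M = 4.22 → outlier.
602: M = 4.32 → outlier.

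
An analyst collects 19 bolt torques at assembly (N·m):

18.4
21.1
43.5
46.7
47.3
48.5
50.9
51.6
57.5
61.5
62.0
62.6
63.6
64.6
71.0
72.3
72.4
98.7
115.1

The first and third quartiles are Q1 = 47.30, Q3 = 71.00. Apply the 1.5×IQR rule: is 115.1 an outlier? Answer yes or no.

yes

IQR = Q3 − Q1 = 71.00 − 47.30 = 23.70.
Lower fence = Q1 − 1.5·IQR = 47.30 − 35.55 = 11.75.
Upper fence = Q3 + 1.5·IQR = 71.00 + 35.55 = 106.55.
115.1 lies above the upper fence.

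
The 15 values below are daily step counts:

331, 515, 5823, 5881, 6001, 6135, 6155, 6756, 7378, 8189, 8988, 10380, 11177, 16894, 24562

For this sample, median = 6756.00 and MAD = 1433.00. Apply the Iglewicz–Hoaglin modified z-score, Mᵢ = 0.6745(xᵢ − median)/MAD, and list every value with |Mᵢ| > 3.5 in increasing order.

16894, 24562

|Mᵢ| > 3.5 ⇔ |xᵢ − 6756.00| > 3.5·1433.00/0.6745 = 7435.88.
So outliers lie outside [-679.88, 14191.88].
16894: M = 4.77 → outlier.
24562: M = 8.38 → outlier.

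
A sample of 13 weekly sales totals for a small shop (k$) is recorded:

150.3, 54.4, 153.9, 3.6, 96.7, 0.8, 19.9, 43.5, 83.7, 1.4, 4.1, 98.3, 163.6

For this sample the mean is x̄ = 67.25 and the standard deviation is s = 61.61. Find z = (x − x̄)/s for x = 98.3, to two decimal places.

0.50

z = (98.3 − 67.25) / 61.61 = 0.50.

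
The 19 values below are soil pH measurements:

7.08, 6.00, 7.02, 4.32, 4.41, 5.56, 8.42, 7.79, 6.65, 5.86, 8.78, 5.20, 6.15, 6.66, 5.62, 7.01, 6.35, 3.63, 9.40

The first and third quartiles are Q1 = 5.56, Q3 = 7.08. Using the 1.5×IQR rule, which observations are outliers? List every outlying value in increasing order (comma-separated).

9.40

IQR = Q3 − Q1 = 7.08 − 5.56 = 1.52.
Lower fence = Q1 − 1.5·IQR = 5.56 − 2.28 = 3.28.
Upper fence = Q3 + 1.5·IQR = 7.08 + 2.28 = 9.36.
9.40 > 9.36 → outlier.
All remaining values lie within [3.28, 9.36].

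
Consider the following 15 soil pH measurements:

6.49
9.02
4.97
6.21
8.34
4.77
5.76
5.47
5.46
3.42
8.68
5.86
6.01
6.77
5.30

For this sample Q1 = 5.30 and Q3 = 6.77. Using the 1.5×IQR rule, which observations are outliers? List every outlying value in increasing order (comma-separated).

9.02

IQR = Q3 − Q1 = 6.77 − 5.30 = 1.47.
Lower fence = Q1 − 1.5·IQR = 5.30 − 2.205 = 3.095.
Upper fence = Q3 + 1.5·IQR = 6.77 + 2.205 = 8.975.
9.02 > 8.975 → outlier.
All remaining values lie within [3.095, 8.975].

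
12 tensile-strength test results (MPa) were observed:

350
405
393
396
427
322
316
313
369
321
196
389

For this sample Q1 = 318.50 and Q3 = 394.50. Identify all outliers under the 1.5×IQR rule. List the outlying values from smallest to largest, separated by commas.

IQR = Q3 − Q1 = 394.50 − 318.50 = 76.00.
Lower fence = Q1 − 1.5·IQR = 318.50 − 114.00 = 204.50.
Upper fence = Q3 + 1.5·IQR = 394.50 + 114.00 = 508.50.
196 < 204.50 → outlier.
All remaining values lie within [204.50, 508.50].

196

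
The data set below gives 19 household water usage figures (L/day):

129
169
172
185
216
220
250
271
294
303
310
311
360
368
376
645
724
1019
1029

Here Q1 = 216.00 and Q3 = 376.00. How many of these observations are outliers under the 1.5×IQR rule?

4

IQR = 160.00; fences at 216.00 − 240.00 = -24.00 and 376.00 + 240.00 = 616.00.
Outside the cutoffs: 645, 724, 1019, 1029.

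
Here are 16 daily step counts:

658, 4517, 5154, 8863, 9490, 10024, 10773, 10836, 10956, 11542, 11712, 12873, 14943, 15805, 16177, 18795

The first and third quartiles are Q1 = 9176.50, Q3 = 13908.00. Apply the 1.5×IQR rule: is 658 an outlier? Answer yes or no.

yes

IQR = Q3 − Q1 = 13908.00 − 9176.50 = 4731.50.
Lower fence = Q1 − 1.5·IQR = 9176.50 − 7097.25 = 2079.25.
Upper fence = Q3 + 1.5·IQR = 13908.00 + 7097.25 = 21005.25.
658 lies below the lower fence.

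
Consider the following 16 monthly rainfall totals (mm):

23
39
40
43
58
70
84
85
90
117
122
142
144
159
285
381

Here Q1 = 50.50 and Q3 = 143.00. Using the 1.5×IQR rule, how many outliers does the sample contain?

IQR = 92.50; fences at 50.50 − 138.75 = -88.25 and 143.00 + 138.75 = 281.75.
Outside the cutoffs: 285, 381.

2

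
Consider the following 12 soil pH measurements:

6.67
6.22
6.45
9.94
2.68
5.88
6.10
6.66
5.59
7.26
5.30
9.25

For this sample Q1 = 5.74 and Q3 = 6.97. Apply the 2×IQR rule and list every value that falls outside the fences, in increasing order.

IQR = Q3 − Q1 = 6.97 − 5.74 = 1.23.
Lower fence = Q1 − 2·IQR = 5.74 − 2.46 = 3.28.
Upper fence = Q3 + 2·IQR = 6.97 + 2.46 = 9.43.
2.68 < 3.28 → outlier.
9.94 > 9.43 → outlier.
All remaining values lie within [3.28, 9.43].

2.68, 9.94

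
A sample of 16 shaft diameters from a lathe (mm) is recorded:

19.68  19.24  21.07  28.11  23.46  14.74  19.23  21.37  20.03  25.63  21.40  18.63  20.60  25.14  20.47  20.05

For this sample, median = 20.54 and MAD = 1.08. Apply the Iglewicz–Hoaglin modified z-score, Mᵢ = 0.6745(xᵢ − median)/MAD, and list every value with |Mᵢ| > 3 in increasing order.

|Mᵢ| > 3 ⇔ |xᵢ − 20.54| > 3·1.08/0.6745 = 4.80.
So outliers lie outside [15.74, 25.34].
14.74: M = -3.62 → outlier.
25.63: M = 3.18 → outlier.
28.11: M = 4.73 → outlier.

14.74, 25.63, 28.11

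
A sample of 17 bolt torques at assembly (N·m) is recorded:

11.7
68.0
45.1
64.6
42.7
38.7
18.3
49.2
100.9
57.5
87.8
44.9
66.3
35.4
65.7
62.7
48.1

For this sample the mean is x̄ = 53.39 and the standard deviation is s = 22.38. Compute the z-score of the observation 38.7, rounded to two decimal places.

z = (38.7 − 53.39) / 22.38 = -0.66.

-0.66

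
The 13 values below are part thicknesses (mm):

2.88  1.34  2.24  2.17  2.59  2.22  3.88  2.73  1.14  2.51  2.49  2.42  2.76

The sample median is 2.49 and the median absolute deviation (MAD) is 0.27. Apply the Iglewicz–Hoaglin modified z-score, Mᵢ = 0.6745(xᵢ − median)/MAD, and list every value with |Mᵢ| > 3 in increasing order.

|Mᵢ| > 3 ⇔ |xᵢ − 2.49| > 3·0.27/0.6745 = 1.20.
So outliers lie outside [1.29, 3.69].
1.14: M = -3.37 → outlier.
3.88: M = 3.47 → outlier.

1.14, 3.88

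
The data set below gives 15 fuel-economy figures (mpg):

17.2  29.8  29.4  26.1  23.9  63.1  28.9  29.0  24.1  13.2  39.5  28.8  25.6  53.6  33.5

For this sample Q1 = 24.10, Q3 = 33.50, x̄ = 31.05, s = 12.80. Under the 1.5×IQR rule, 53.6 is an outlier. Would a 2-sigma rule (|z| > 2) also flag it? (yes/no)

z = (53.6 − 31.05) / 12.80 = 1.76.
|z| = 1.76 ≤ 2.

no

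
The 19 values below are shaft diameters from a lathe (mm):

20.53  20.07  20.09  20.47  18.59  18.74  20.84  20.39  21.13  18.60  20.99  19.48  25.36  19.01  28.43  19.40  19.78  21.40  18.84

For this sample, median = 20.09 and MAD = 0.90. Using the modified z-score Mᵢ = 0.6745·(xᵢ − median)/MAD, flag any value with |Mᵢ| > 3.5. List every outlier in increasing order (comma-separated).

|Mᵢ| > 3.5 ⇔ |xᵢ − 20.09| > 3.5·0.90/0.6745 = 4.67.
So outliers lie outside [15.42, 24.76].
25.36: M = 3.95 → outlier.
28.43: M = 6.25 → outlier.

25.36, 28.43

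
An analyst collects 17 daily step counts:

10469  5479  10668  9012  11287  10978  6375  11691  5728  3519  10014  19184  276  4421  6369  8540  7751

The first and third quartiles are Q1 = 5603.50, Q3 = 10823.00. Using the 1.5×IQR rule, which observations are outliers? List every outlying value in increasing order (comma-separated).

IQR = Q3 − Q1 = 10823.00 − 5603.50 = 5219.50.
Lower fence = Q1 − 1.5·IQR = 5603.50 − 7829.25 = -2225.75.
Upper fence = Q3 + 1.5·IQR = 10823.00 + 7829.25 = 18652.25.
19184 > 18652.25 → outlier.
All remaining values lie within [-2225.75, 18652.25].

19184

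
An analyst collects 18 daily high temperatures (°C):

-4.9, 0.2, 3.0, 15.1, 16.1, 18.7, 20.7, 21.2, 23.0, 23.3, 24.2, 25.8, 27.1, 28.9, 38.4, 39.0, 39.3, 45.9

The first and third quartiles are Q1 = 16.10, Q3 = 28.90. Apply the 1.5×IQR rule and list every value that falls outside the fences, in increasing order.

IQR = Q3 − Q1 = 28.90 − 16.10 = 12.80.
Lower fence = Q1 − 1.5·IQR = 16.10 − 19.20 = -3.10.
Upper fence = Q3 + 1.5·IQR = 28.90 + 19.20 = 48.10.
-4.9 < -3.10 → outlier.
All remaining values lie within [-3.10, 48.10].

-4.9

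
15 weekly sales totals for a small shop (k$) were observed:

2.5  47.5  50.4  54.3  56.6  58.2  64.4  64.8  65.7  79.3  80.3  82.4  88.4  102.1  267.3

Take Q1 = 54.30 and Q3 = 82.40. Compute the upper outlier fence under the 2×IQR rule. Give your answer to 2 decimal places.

138.60

IQR = Q3 − Q1 = 82.40 − 54.30 = 28.10.
Lower fence = Q1 − 2·IQR = 54.30 − 56.20 = -1.90.
Upper fence = Q3 + 2·IQR = 82.40 + 56.20 = 138.60.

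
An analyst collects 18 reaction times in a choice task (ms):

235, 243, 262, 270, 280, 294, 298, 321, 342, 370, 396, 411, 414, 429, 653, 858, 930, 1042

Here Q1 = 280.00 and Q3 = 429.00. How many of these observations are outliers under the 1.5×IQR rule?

IQR = 149.00; fences at 280.00 − 223.50 = 56.50 and 429.00 + 223.50 = 652.50.
Outside the cutoffs: 653, 858, 930, 1042.

4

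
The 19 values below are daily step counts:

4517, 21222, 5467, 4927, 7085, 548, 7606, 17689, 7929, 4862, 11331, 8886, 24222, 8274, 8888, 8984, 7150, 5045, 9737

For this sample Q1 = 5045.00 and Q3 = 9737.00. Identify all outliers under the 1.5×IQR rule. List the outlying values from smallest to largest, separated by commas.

17689, 21222, 24222

IQR = Q3 − Q1 = 9737.00 − 5045.00 = 4692.00.
Lower fence = Q1 − 1.5·IQR = 5045.00 − 7038.00 = -1993.00.
Upper fence = Q3 + 1.5·IQR = 9737.00 + 7038.00 = 16775.00.
17689 > 16775.00 → outlier.
21222 > 16775.00 → outlier.
24222 > 16775.00 → outlier.
All remaining values lie within [-1993.00, 16775.00].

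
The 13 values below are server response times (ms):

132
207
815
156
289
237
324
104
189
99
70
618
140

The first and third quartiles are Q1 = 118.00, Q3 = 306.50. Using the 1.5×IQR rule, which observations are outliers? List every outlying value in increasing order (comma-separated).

IQR = Q3 − Q1 = 306.50 − 118.00 = 188.50.
Lower fence = Q1 − 1.5·IQR = 118.00 − 282.75 = -164.75.
Upper fence = Q3 + 1.5·IQR = 306.50 + 282.75 = 589.25.
618 > 589.25 → outlier.
815 > 589.25 → outlier.
All remaining values lie within [-164.75, 589.25].

618, 815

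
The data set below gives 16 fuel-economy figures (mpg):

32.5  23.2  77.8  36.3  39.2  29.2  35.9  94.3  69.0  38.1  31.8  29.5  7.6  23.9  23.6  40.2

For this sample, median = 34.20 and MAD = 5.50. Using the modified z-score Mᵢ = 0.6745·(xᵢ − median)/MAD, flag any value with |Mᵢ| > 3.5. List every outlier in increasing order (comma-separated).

|Mᵢ| > 3.5 ⇔ |xᵢ − 34.20| > 3.5·5.50/0.6745 = 28.54.
So outliers lie outside [5.66, 62.74].
69.0: M = 4.27 → outlier.
77.8: M = 5.35 → outlier.
94.3: M = 7.37 → outlier.

69.0, 77.8, 94.3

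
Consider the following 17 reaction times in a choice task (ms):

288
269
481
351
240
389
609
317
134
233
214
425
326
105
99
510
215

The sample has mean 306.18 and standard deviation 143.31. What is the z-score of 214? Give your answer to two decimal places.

z = (214 − 306.18) / 143.31 = -0.64.

-0.64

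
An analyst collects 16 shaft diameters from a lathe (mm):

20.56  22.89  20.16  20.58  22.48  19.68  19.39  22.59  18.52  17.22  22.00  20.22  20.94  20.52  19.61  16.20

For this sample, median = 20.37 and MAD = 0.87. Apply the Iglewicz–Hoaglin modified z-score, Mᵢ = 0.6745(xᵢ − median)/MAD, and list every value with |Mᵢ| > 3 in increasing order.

|Mᵢ| > 3 ⇔ |xᵢ − 20.37| > 3·0.87/0.6745 = 3.87.
So outliers lie outside [16.50, 24.24].
16.20: M = -3.23 → outlier.

16.20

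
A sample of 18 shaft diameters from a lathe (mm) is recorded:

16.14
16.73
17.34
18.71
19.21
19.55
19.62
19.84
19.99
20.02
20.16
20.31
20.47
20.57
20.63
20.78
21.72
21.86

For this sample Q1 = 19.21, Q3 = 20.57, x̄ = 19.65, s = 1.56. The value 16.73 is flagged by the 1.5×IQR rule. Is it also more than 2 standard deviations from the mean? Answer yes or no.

z = (16.73 − 19.65) / 1.56 = -1.87.
|z| = 1.87 ≤ 2.

no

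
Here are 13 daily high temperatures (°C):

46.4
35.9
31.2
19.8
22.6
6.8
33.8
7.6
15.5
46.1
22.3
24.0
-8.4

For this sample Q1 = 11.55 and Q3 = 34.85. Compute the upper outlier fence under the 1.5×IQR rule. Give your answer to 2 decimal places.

69.80

IQR = Q3 − Q1 = 34.85 − 11.55 = 23.30.
Lower fence = Q1 − 1.5·IQR = 11.55 − 34.95 = -23.40.
Upper fence = Q3 + 1.5·IQR = 34.85 + 34.95 = 69.80.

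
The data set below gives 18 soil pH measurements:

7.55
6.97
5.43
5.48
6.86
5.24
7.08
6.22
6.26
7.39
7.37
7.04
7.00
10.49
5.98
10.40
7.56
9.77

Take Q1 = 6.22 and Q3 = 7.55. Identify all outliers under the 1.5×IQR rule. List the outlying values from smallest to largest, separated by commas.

9.77, 10.40, 10.49

IQR = Q3 − Q1 = 7.55 − 6.22 = 1.33.
Lower fence = Q1 − 1.5·IQR = 6.22 − 1.995 = 4.225.
Upper fence = Q3 + 1.5·IQR = 7.55 + 1.995 = 9.545.
9.77 > 9.545 → outlier.
10.40 > 9.545 → outlier.
10.49 > 9.545 → outlier.
All remaining values lie within [4.225, 9.545].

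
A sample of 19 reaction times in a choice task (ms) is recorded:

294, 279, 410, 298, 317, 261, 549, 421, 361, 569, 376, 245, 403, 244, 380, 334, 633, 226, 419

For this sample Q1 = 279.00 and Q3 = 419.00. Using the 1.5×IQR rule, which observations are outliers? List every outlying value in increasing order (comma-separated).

IQR = Q3 − Q1 = 419.00 − 279.00 = 140.00.
Lower fence = Q1 − 1.5·IQR = 279.00 − 210.00 = 69.00.
Upper fence = Q3 + 1.5·IQR = 419.00 + 210.00 = 629.00.
633 > 629.00 → outlier.
All remaining values lie within [69.00, 629.00].

633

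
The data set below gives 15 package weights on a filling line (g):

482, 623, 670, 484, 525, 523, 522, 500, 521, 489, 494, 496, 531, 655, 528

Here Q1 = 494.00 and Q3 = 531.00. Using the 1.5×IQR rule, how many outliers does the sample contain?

3

IQR = 37.00; fences at 494.00 − 55.50 = 438.50 and 531.00 + 55.50 = 586.50.
Outside the cutoffs: 623, 655, 670.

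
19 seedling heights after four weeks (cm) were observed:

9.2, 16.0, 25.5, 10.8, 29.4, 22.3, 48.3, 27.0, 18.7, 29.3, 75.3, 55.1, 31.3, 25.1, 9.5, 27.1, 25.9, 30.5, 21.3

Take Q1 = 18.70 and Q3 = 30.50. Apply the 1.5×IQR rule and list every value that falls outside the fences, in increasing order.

48.3, 55.1, 75.3

IQR = Q3 − Q1 = 30.50 − 18.70 = 11.80.
Lower fence = Q1 − 1.5·IQR = 18.70 − 17.70 = 1.00.
Upper fence = Q3 + 1.5·IQR = 30.50 + 17.70 = 48.20.
48.3 > 48.20 → outlier.
55.1 > 48.20 → outlier.
75.3 > 48.20 → outlier.
All remaining values lie within [1.00, 48.20].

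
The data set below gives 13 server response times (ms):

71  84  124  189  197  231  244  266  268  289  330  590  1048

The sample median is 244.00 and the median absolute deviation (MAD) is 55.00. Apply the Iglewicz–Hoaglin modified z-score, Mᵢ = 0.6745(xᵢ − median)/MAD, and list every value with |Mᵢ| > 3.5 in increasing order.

|Mᵢ| > 3.5 ⇔ |xᵢ − 244.00| > 3.5·55.00/0.6745 = 285.40.
So outliers lie outside [-41.40, 529.40].
590: M = 4.24 → outlier.
1048: M = 9.86 → outlier.

590, 1048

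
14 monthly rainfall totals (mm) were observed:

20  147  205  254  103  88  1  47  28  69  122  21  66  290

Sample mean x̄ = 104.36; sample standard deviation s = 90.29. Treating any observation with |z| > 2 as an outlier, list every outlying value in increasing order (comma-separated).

290

Cutoffs at x̄ ± 2s: 104.36 ± 2·90.29 = [-76.22, 284.94].
290: z = 2.06, |z| > 2 → outlier.
Every other value lies within [-76.22, 284.94].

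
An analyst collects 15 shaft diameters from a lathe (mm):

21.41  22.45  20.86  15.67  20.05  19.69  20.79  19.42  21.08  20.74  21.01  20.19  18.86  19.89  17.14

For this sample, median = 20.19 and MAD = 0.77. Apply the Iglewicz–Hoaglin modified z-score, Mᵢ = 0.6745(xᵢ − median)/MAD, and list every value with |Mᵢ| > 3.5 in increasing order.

15.67

|Mᵢ| > 3.5 ⇔ |xᵢ − 20.19| > 3.5·0.77/0.6745 = 4.00.
So outliers lie outside [16.19, 24.19].
15.67: M = -3.96 → outlier.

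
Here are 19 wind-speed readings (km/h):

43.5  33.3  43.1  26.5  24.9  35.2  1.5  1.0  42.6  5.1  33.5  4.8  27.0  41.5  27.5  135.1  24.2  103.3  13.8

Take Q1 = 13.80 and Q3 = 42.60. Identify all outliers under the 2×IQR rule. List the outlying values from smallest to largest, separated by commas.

103.3, 135.1

IQR = Q3 − Q1 = 42.60 − 13.80 = 28.80.
Lower fence = Q1 − 2·IQR = 13.80 − 57.60 = -43.80.
Upper fence = Q3 + 2·IQR = 42.60 + 57.60 = 100.20.
103.3 > 100.20 → outlier.
135.1 > 100.20 → outlier.
All remaining values lie within [-43.80, 100.20].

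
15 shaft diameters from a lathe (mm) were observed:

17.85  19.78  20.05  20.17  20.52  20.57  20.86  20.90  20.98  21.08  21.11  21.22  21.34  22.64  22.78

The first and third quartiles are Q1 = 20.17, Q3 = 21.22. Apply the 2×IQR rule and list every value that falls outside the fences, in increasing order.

IQR = Q3 − Q1 = 21.22 − 20.17 = 1.05.
Lower fence = Q1 − 2·IQR = 20.17 − 2.10 = 18.07.
Upper fence = Q3 + 2·IQR = 21.22 + 2.10 = 23.32.
17.85 < 18.07 → outlier.
All remaining values lie within [18.07, 23.32].

17.85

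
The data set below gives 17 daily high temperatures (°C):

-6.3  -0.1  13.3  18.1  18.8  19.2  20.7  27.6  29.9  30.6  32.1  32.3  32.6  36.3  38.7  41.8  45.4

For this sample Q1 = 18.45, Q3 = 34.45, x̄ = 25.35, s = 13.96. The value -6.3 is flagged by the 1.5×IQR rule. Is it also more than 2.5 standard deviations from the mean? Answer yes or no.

no

z = (-6.3 − 25.35) / 13.96 = -2.27.
|z| = 2.27 ≤ 2.5.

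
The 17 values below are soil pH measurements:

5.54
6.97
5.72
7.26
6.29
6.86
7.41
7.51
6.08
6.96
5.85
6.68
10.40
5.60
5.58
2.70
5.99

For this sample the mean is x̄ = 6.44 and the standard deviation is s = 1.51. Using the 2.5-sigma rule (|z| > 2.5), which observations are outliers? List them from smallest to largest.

Cutoffs at x̄ ± 2.5s: 6.44 ± 2.5·1.51 = [2.665, 10.215].
10.40: z = 2.62, |z| > 2.5 → outlier.
Every other value lies within [2.665, 10.215].

10.40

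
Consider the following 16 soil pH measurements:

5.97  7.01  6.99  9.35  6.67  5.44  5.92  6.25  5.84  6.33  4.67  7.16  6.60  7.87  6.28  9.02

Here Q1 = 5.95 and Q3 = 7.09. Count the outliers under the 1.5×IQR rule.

2

IQR = 1.14; fences at 5.95 − 1.71 = 4.24 and 7.09 + 1.71 = 8.80.
Outside the cutoffs: 9.02, 9.35.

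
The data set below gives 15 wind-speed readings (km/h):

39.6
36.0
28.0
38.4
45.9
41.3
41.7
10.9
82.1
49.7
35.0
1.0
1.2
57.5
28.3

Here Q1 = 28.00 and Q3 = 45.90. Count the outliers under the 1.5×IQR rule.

IQR = 17.90; fences at 28.00 − 26.85 = 1.15 and 45.90 + 26.85 = 72.75.
Outside the cutoffs: 1.0, 82.1.

2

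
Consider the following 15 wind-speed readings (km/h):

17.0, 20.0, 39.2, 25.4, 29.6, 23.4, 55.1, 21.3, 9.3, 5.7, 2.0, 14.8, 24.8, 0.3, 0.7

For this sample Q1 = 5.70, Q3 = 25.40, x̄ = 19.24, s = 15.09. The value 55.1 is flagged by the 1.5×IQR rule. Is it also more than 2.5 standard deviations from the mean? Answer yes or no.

no

z = (55.1 − 19.24) / 15.09 = 2.38.
|z| = 2.38 ≤ 2.5.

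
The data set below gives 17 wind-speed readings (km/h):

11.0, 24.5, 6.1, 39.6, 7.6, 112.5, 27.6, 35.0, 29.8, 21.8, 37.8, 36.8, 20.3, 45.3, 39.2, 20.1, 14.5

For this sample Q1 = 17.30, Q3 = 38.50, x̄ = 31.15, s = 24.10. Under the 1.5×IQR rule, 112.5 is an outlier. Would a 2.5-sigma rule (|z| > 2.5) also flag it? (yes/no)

z = (112.5 − 31.15) / 24.10 = 3.38.
|z| = 3.38 > 2.5.

yes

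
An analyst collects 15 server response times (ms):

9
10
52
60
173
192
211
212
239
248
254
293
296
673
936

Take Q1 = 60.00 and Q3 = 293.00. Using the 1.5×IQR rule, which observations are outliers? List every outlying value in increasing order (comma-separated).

IQR = Q3 − Q1 = 293.00 − 60.00 = 233.00.
Lower fence = Q1 − 1.5·IQR = 60.00 − 349.50 = -289.50.
Upper fence = Q3 + 1.5·IQR = 293.00 + 349.50 = 642.50.
673 > 642.50 → outlier.
936 > 642.50 → outlier.
All remaining values lie within [-289.50, 642.50].

673, 936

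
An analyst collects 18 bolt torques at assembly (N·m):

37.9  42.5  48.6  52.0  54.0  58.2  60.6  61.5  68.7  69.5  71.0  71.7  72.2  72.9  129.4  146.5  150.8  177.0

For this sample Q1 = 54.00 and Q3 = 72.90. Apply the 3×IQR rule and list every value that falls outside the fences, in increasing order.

146.5, 150.8, 177.0

IQR = Q3 − Q1 = 72.90 − 54.00 = 18.90.
Lower fence = Q1 − 3·IQR = 54.00 − 56.70 = -2.70.
Upper fence = Q3 + 3·IQR = 72.90 + 56.70 = 129.60.
146.5 > 129.60 → outlier.
150.8 > 129.60 → outlier.
177.0 > 129.60 → outlier.
All remaining values lie within [-2.70, 129.60].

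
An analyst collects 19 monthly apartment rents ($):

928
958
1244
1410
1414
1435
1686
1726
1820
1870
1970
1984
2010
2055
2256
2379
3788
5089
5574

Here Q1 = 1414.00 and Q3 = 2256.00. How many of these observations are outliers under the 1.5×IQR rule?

3

IQR = 842.00; fences at 1414.00 − 1263.00 = 151.00 and 2256.00 + 1263.00 = 3519.00.
Outside the cutoffs: 3788, 5089, 5574.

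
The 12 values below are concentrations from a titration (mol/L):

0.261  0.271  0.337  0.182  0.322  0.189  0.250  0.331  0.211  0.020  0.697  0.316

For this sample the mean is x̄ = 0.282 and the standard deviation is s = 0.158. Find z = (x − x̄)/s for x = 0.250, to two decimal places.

-0.20

z = (0.250 − 0.282) / 0.158 = -0.20.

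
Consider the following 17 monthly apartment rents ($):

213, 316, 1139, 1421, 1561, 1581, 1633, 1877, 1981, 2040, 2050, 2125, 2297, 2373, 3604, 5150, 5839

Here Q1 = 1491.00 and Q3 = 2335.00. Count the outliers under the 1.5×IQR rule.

4

IQR = 844.00; fences at 1491.00 − 1266.00 = 225.00 and 2335.00 + 1266.00 = 3601.00.
Outside the cutoffs: 213, 3604, 5150, 5839.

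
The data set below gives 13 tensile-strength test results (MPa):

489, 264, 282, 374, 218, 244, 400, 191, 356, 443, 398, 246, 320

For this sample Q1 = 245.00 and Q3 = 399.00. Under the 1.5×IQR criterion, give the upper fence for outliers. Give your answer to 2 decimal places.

IQR = Q3 − Q1 = 399.00 − 245.00 = 154.00.
Lower fence = Q1 − 1.5·IQR = 245.00 − 231.00 = 14.00.
Upper fence = Q3 + 1.5·IQR = 399.00 + 231.00 = 630.00.

630.00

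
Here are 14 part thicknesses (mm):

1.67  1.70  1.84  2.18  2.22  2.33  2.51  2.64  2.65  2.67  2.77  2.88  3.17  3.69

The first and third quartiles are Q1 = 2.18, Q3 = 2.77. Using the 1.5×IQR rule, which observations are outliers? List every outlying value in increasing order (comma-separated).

IQR = Q3 − Q1 = 2.77 − 2.18 = 0.59.
Lower fence = Q1 − 1.5·IQR = 2.18 − 0.885 = 1.295.
Upper fence = Q3 + 1.5·IQR = 2.77 + 0.885 = 3.655.
3.69 > 3.655 → outlier.
All remaining values lie within [1.295, 3.655].

3.69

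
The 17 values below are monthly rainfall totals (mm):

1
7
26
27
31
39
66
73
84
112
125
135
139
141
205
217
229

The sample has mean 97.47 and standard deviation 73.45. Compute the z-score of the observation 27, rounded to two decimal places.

-0.96

z = (27 − 97.47) / 73.45 = -0.96.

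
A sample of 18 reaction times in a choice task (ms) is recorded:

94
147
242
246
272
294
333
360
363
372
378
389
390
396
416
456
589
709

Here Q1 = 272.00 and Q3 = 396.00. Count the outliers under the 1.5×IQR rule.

IQR = 124.00; fences at 272.00 − 186.00 = 86.00 and 396.00 + 186.00 = 582.00.
Outside the cutoffs: 589, 709.

2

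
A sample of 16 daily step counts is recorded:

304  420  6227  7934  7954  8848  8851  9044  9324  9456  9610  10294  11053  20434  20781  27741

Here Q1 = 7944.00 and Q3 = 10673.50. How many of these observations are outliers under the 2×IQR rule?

IQR = 2729.50; fences at 7944.00 − 5459.00 = 2485.00 and 10673.50 + 5459.00 = 16132.50.
Outside the cutoffs: 304, 420, 20434, 20781, 27741.

5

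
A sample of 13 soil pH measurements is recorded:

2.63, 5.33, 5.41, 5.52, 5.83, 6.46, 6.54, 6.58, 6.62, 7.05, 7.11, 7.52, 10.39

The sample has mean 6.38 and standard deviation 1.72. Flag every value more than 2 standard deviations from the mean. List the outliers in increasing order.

2.63, 10.39

Cutoffs at x̄ ± 2s: 6.38 ± 2·1.72 = [2.94, 9.82].
2.63: z = -2.18, |z| > 2 → outlier.
10.39: z = 2.33, |z| > 2 → outlier.
Every other value lies within [2.94, 9.82].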